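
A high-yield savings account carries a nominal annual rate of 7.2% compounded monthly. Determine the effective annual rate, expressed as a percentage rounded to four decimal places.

EAR = (1 + 0.072/12)^12 − 1.
= (1 + 0.006000)^12 − 1 = 1.074424 − 1 = 7.4424%.

7.4424%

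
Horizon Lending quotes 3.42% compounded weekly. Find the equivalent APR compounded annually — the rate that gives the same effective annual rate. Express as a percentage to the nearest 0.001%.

3.478%

EAR = (1 + 0.0342/52)^52 − 1 = 0.034780.
Compounded annually, the equivalent nominal rate is the EAR itself: 3.478%.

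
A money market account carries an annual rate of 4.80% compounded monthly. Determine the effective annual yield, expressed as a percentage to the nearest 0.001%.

EAR = (1 + 0.0480/12)^12 − 1.
= (1 + 0.004000)^12 − 1 = 1.049070 − 1 = 4.907%.

4.907%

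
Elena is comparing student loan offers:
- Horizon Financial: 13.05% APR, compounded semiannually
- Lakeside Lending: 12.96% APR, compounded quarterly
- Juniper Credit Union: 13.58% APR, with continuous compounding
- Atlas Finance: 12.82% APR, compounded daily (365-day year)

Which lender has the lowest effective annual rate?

Horizon Financial

Horizon Financial: (1 + 0.1305/2)^2 − 1 = 13.476%
Lakeside Lending: (1 + 0.1296/4)^4 − 1 = 13.604%
Juniper Credit Union: e^0.1358 − 1 = 14.545%
Atlas Finance: (1 + 0.1282/365)^365 − 1 = 13.675%
The lowest effective annual rate is Horizon Financial at 13.476%.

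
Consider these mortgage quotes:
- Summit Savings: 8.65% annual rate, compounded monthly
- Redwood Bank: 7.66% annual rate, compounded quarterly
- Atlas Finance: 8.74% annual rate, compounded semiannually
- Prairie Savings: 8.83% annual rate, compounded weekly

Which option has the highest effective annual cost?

Summit Savings: (1 + 0.0865/12)^12 − 1 = 9.001%
Redwood Bank: (1 + 0.0766/4)^4 − 1 = 7.883%
Atlas Finance: (1 + 0.0874/2)^2 − 1 = 8.931%
Prairie Savings: (1 + 0.0883/52)^52 − 1 = 9.223%
The highest effective annual rate is Prairie Savings at 9.223%.

Prairie Savings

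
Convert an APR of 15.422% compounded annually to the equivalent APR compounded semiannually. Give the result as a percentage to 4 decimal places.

Compounded annually, EAR = nominal = 0.154220.
Solve (1 + r/2)^2 = 1.154220: r/2 = 1.154220^(1/2) − 1 = 0.074346, so r = 0.148693 = 14.8693%.

14.8693%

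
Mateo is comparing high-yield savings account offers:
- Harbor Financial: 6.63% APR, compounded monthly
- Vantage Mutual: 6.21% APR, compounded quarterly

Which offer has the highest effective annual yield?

Harbor Financial: (1 + 0.0663/12)^12 − 1 = 6.835%
Vantage Mutual: (1 + 0.0621/4)^4 − 1 = 6.356%
The highest effective annual rate is Harbor Financial at 6.835%.

Harbor Financial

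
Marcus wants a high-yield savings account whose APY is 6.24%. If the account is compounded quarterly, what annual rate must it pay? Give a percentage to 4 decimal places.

(1 + r/4)^4 − 1 = 0.0624, so 1 + r/4 = 1.0624^(1/4).
r/4 = 0.015248, so r = 0.060991 = 6.0991%.

6.0991%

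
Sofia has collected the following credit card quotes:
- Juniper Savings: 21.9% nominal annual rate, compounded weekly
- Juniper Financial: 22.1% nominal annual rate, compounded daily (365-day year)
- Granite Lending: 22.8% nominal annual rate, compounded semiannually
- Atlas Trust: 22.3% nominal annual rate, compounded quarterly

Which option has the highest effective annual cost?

Juniper Savings: (1 + 0.219/52)^52 − 1 = 24.426%
Juniper Financial: (1 + 0.221/365)^365 − 1 = 24.724%
Granite Lending: (1 + 0.228/2)^2 − 1 = 24.100%
Atlas Trust: (1 + 0.223/4)^4 − 1 = 24.235%
The highest effective annual rate is Juniper Financial at 24.724%.

Juniper Financial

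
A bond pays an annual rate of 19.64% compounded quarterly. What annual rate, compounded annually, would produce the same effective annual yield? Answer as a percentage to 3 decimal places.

EAR = (1 + 0.1964/4)^4 − 1 = 0.211344.
Compounded annually, the equivalent nominal rate is the EAR itself: 21.134%.

21.134%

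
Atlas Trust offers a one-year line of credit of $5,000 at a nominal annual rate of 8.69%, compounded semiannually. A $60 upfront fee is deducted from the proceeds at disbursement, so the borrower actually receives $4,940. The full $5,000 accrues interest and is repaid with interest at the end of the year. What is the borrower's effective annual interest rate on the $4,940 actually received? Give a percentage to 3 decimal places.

Amount owed after one year: 5,000 × (1 + 0.0869/2)^2 = 5,000 × 1.088788 = $5,443.94.
Effective rate on net proceeds: 5,443.94 / 4,940 − 1 = 0.102012 = 10.201%.

10.201%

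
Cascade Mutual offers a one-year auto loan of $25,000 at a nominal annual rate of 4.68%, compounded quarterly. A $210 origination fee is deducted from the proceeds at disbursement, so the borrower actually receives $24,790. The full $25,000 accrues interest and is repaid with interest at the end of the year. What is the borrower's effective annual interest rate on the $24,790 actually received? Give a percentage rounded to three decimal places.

Amount owed after one year: 25,000 × (1 + 0.0468/4)^4 = 25,000 × 1.047628 = $26,190.69.
Effective rate on net proceeds: 26,190.69 / 24,790 − 1 = 0.056502 = 5.650%.

5.650%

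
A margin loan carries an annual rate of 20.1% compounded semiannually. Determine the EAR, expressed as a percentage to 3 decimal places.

21.110%

EAR = (1 + 0.201/2)^2 − 1.
= 1.211100 − 1 = 21.110%.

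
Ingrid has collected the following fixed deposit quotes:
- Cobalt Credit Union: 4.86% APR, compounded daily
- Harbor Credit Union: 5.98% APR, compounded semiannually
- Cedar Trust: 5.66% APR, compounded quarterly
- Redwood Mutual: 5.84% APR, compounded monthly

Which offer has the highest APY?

Harbor Credit Union

Cobalt Credit Union: (1 + 0.0486/365)^365 − 1 = 4.980%
Harbor Credit Union: (1 + 0.0598/2)^2 − 1 = 6.069%
Cedar Trust: (1 + 0.0566/4)^4 − 1 = 5.781%
Redwood Mutual: (1 + 0.0584/12)^12 − 1 = 5.999%
The highest effective annual rate is Harbor Credit Union at 6.069%.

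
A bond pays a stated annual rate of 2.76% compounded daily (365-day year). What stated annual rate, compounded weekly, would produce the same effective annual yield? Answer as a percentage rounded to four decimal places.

2.7606%

EAR = (1 + 0.0276/365)^365 − 1 = 0.027983.
Solve (1 + r/52)^52 = 1.027983: r/52 = 1.027983^(1/52) − 1 = 0.000531, so r = 0.027606 = 2.7606%.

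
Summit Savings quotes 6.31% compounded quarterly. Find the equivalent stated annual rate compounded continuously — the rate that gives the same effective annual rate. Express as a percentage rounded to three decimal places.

6.261%

EAR = (1 + 0.0631/4)^4 − 1 = 0.064609.
Equivalent continuous rate: r = ln(1 + 0.064609) = 0.062607 = 6.261%.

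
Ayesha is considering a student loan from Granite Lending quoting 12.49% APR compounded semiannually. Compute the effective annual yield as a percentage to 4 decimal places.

12.8800%

EAR = (1 + 0.1249/2)^2 − 1.
= 1.128800 − 1 = 12.8800%.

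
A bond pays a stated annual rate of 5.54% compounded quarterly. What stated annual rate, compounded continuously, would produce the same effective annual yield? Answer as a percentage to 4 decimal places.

EAR = (1 + 0.0554/4)^4 − 1 = 0.056562.
Equivalent continuous rate: r = ln(1 + 0.056562) = 0.055020 = 5.5020%.

5.5020%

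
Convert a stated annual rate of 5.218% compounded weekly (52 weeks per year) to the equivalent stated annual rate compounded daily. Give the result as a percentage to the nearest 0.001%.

5.216%

EAR = (1 + 0.05218/52)^52 − 1 = 0.053538.
Solve (1 + r/365)^365 = 1.053538: r/365 = 1.053538^(1/365) − 1 = 0.000143, so r = 0.052158 = 5.216%.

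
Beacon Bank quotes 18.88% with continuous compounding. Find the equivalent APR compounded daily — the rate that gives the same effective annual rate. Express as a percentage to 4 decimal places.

18.8849%

EAR under continuous compounding: e^0.1888 − 1 = 0.207799.
Solve (1 + r/365)^365 = 1.207799: r/365 = 1.207799^(1/365) − 1 = 0.000517, so r = 0.188849 = 18.8849%.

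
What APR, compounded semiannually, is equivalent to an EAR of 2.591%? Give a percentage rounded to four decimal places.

(1 + r/2)^2 − 1 = 0.02591, so 1 + r/2 = 1.02591^(1/2).
r/2 = 0.012872, so r = 0.025744 = 2.5744%.

2.5744%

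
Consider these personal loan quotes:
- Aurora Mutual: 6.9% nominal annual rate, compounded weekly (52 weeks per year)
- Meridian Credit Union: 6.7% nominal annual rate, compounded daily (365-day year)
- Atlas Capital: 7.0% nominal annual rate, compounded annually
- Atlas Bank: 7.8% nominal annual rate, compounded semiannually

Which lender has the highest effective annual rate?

Atlas Bank

Aurora Mutual: (1 + 0.069/52)^52 − 1 = 7.139%
Meridian Credit Union: (1 + 0.067/365)^365 − 1 = 6.929%
Atlas Capital: compounded annually, EAR = 7.000%
Atlas Bank: (1 + 0.078/2)^2 − 1 = 7.952%
The highest effective annual rate is Atlas Bank at 7.952%.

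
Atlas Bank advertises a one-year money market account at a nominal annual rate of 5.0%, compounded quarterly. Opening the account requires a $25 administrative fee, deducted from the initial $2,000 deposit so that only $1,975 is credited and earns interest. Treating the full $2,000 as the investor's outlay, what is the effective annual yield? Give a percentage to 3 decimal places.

Value after one year: 1,975 × (1 + 0.050/4)^4 = 1,975 × 1.050945 = $2,075.62.
Effective yield on the $2,000 outlay: 2,075.62 / 2,000 − 1 = 0.037809 = 3.781%.

3.781%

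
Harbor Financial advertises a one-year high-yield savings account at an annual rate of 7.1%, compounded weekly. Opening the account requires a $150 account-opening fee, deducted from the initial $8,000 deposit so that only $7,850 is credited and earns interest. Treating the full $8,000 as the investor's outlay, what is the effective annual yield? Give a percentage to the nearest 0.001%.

5.340%

Value after one year: 7,850 × (1 + 0.071/52)^52 = 7,850 × 1.073529 = $8,427.20.
Effective yield on the $8,000 outlay: 8,427.20 / 8,000 − 1 = 0.053401 = 5.340%.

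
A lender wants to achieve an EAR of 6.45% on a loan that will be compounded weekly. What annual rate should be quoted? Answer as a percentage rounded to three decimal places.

6.254%

(1 + r/52)^52 − 1 = 0.0645, so 1 + r/52 = 1.0645^(1/52).
r/52 = 0.001203, so r = 0.062543 = 6.254%.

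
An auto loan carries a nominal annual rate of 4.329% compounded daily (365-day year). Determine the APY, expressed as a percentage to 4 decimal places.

EAR = (1 + 0.04329/365)^365 − 1.
= (1 + 0.000119)^365 − 1 = 1.044238 − 1 = 4.4238%.

4.4238%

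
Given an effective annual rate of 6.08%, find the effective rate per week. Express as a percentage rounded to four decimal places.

0.1136%

The per-week rate i satisfies (1 + i)^52 = 1 + 0.0608.
i = 1.0608^(1/52) − 1 = 0.0011357 = 0.1136%.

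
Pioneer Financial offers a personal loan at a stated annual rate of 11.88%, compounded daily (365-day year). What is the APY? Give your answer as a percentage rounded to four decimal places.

EAR = (1 + 0.1188/365)^365 − 1.
= (1 + 0.000325)^365 − 1 = 1.126123 − 1 = 12.6123%.

12.6123%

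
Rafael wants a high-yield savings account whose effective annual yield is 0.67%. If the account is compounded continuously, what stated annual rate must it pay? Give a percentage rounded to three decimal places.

Continuous: nominal r satisfies e^r − 1 = 0.0067.
r = ln(1 + 0.0067) = ln(1.0067) = 0.006678 = 0.668%.

0.668%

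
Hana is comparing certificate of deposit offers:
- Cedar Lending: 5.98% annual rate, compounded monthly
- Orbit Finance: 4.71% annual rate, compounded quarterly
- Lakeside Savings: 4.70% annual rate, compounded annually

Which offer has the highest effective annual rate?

Cedar Lending: (1 + 0.0598/12)^12 − 1 = 6.147%
Orbit Finance: (1 + 0.0471/4)^4 − 1 = 4.794%
Lakeside Savings: compounded annually, EAR = 4.700%
The highest effective annual rate is Cedar Lending at 6.147%.

Cedar Lending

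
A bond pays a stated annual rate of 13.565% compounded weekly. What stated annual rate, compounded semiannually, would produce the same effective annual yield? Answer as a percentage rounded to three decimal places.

EAR = (1 + 0.13565/52)^52 − 1 = 0.145079.
Solve (1 + r/2)^2 = 1.145079: r/2 = 1.145079^(1/2) − 1 = 0.070084, so r = 0.140167 = 14.017%.

14.017%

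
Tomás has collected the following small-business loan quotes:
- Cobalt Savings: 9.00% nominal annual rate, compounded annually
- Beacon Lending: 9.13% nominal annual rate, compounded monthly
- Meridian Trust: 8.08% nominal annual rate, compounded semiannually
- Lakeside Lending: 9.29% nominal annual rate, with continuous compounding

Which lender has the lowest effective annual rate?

Meridian Trust

Cobalt Savings: compounded annually, EAR = 9.000%
Beacon Lending: (1 + 0.0913/12)^12 − 1 = 9.522%
Meridian Trust: (1 + 0.0808/2)^2 − 1 = 8.243%
Lakeside Lending: e^0.0929 − 1 = 9.735%
The lowest effective annual rate is Meridian Trust at 8.243%.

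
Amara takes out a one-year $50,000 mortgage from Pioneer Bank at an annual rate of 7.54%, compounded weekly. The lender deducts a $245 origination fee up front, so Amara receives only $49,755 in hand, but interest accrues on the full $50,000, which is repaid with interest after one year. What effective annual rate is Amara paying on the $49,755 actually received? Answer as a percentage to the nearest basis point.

Amount owed after one year: 50,000 × (1 + 0.0754/52)^52 = 50,000 × 1.078257 = $53,912.83.
Effective rate on net proceeds: 53,912.83 / 49,755 − 1 = 0.083566 = 8.36%.

8.36%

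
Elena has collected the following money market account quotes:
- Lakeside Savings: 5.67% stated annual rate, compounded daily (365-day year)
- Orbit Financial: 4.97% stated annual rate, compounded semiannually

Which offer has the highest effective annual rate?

Lakeside Savings: (1 + 0.0567/365)^365 − 1 = 5.833%
Orbit Financial: (1 + 0.0497/2)^2 − 1 = 5.032%
The highest effective annual rate is Lakeside Savings at 5.833%.

Lakeside Savings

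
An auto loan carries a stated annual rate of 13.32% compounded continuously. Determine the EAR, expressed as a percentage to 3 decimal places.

With continuous compounding, EAR = e^0.1332 − 1.
e^0.1332 = 1.142478, so EAR = 0.142478 = 14.248%.

14.248%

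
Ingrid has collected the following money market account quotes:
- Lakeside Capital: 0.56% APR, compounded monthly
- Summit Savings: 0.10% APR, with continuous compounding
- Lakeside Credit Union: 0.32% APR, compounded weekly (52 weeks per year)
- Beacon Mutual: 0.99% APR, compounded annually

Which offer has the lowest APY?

Summit Savings

Lakeside Capital: (1 + 0.0056/12)^12 − 1 = 0.561%
Summit Savings: e^0.0010 − 1 = 0.100%
Lakeside Credit Union: (1 + 0.0032/52)^52 − 1 = 0.321%
Beacon Mutual: compounded annually, EAR = 0.990%
The lowest effective annual rate is Summit Savings at 0.100%.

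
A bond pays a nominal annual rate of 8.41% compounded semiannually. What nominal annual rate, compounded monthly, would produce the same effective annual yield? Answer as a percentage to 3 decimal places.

8.266%

EAR = (1 + 0.0841/2)^2 − 1 = 0.085868.
Solve (1 + r/12)^12 = 1.085868: r/12 = 1.085868^(1/12) − 1 = 0.006889, so r = 0.082663 = 8.266%.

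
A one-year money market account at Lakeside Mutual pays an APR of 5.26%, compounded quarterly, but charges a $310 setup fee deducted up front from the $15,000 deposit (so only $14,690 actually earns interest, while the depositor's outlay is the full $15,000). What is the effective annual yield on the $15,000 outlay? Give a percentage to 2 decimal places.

3.19%

Value after one year: 14,690 × (1 + 0.0526/4)^4 = 14,690 × 1.053647 = $15,478.07.
Effective yield on the $15,000 outlay: 15,478.07 / 15,000 − 1 = 0.031871 = 3.19%.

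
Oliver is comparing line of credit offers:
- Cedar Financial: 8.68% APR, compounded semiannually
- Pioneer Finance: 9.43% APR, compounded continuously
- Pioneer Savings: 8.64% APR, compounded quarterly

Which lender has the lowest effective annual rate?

Cedar Financial: (1 + 0.0868/2)^2 − 1 = 8.868%
Pioneer Finance: e^0.0943 − 1 = 9.889%
Pioneer Savings: (1 + 0.0864/4)^4 − 1 = 8.924%
The lowest effective annual rate is Cedar Financial at 8.868%.

Cedar Financial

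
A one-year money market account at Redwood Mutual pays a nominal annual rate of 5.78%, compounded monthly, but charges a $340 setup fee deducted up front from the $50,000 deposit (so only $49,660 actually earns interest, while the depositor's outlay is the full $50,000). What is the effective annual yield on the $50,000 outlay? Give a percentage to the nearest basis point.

5.22%

Value after one year: 49,660 × (1 + 0.0578/12)^12 = 49,660 × 1.059356 = $52,607.62.
Effective yield on the $50,000 outlay: 52,607.62 / 50,000 − 1 = 0.052152 = 5.22%.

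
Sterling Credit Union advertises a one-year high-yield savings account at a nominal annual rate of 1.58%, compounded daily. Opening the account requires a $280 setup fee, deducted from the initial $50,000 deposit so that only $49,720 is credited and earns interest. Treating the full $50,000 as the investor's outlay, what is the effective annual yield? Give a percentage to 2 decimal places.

1.02%

Value after one year: 49,720 × (1 + 0.0158/365)^365 = 49,720 × 1.015925 = $50,511.80.
Effective yield on the $50,000 outlay: 50,511.80 / 50,000 − 1 = 0.010236 = 1.02%.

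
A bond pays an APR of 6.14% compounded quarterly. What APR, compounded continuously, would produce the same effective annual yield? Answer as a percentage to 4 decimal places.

EAR = (1 + 0.0614/4)^4 − 1 = 0.062828.
Equivalent continuous rate: r = ln(1 + 0.062828) = 0.060934 = 6.0934%.

6.0934%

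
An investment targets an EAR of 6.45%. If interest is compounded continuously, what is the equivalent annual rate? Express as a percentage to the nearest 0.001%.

Continuous: nominal r satisfies e^r − 1 = 0.0645.
r = ln(1 + 0.0645) = ln(1.0645) = 0.062505 = 6.251%.

6.251%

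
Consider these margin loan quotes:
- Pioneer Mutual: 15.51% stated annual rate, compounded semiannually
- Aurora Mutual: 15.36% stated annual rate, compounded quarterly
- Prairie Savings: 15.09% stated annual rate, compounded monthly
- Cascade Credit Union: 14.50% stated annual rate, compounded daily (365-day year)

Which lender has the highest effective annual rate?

Aurora Mutual

Pioneer Mutual: (1 + 0.1551/2)^2 − 1 = 16.111%
Aurora Mutual: (1 + 0.1536/4)^4 − 1 = 16.268%
Prairie Savings: (1 + 0.1509/12)^12 − 1 = 16.179%
Cascade Credit Union: (1 + 0.1450/365)^365 − 1 = 15.601%
The highest effective annual rate is Aurora Mutual at 16.268%.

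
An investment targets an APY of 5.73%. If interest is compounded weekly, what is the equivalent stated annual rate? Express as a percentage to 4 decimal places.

5.5748%

(1 + r/52)^52 − 1 = 0.0573, so 1 + r/52 = 1.0573^(1/52).
r/52 = 0.001072, so r = 0.055748 = 5.5748%.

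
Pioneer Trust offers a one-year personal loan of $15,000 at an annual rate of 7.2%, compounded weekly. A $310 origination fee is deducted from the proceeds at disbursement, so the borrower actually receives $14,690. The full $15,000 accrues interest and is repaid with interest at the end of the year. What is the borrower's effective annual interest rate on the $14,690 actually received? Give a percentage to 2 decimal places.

Amount owed after one year: 15,000 × (1 + 0.072/52)^52 = 15,000 × 1.074602 = $16,119.03.
Effective rate on net proceeds: 16,119.03 / 14,690 − 1 = 0.097279 = 9.73%.

9.73%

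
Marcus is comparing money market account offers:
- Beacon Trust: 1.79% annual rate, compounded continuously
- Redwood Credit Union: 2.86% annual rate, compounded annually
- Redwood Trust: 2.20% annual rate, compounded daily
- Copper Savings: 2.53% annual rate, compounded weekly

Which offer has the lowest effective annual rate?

Beacon Trust

Beacon Trust: e^0.0179 − 1 = 1.806%
Redwood Credit Union: compounded annually, EAR = 2.860%
Redwood Trust: (1 + 0.0220/365)^365 − 1 = 2.224%
Copper Savings: (1 + 0.0253/52)^52 − 1 = 2.562%
The lowest effective annual rate is Beacon Trust at 1.806%.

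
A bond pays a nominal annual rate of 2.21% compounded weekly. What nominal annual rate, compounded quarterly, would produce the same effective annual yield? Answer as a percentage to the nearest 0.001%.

EAR = (1 + 0.0221/52)^52 − 1 = 0.022341.
Solve (1 + r/4)^4 = 1.022341: r/4 = 1.022341^(1/4) − 1 = 0.005539, so r = 0.022156 = 2.216%.

2.216%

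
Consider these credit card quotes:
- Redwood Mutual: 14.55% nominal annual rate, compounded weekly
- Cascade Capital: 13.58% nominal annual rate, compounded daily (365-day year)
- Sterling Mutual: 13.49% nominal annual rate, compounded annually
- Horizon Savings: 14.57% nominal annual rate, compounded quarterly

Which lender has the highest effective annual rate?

Redwood Mutual: (1 + 0.1455/52)^52 − 1 = 15.638%
Cascade Capital: (1 + 0.1358/365)^365 − 1 = 14.542%
Sterling Mutual: compounded annually, EAR = 13.490%
Horizon Savings: (1 + 0.1457/4)^4 − 1 = 15.386%
The highest effective annual rate is Redwood Mutual at 15.638%.

Redwood Mutual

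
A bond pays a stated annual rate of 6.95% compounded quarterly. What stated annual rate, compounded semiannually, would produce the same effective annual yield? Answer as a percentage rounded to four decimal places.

7.0104%

EAR = (1 + 0.0695/4)^4 − 1 = 0.071332.
Solve (1 + r/2)^2 = 1.071332: r/2 = 1.071332^(1/2) − 1 = 0.035052, so r = 0.070104 = 7.0104%.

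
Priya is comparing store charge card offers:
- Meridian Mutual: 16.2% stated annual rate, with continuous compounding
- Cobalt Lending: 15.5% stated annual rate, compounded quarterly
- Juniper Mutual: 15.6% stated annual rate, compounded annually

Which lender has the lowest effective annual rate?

Meridian Mutual: e^0.162 − 1 = 17.586%
Cobalt Lending: (1 + 0.155/4)^4 − 1 = 16.424%
Juniper Mutual: compounded annually, EAR = 15.600%
The lowest effective annual rate is Juniper Mutual at 15.600%.

Juniper Mutual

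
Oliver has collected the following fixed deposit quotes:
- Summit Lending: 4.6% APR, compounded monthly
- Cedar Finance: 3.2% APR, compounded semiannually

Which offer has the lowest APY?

Cedar Finance

Summit Lending: (1 + 0.046/12)^12 − 1 = 4.698%
Cedar Finance: (1 + 0.032/2)^2 − 1 = 3.226%
The lowest effective annual rate is Cedar Finance at 3.226%.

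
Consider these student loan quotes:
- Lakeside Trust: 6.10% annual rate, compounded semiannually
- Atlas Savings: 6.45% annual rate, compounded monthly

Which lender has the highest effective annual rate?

Atlas Savings

Lakeside Trust: (1 + 0.0610/2)^2 − 1 = 6.193%
Atlas Savings: (1 + 0.0645/12)^12 − 1 = 6.644%
The highest effective annual rate is Atlas Savings at 6.644%.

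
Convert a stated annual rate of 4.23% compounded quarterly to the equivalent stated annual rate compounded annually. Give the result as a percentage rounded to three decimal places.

EAR = (1 + 0.0423/4)^4 − 1 = 0.042976.
Compounded annually, the equivalent nominal rate is the EAR itself: 4.298%.

4.298%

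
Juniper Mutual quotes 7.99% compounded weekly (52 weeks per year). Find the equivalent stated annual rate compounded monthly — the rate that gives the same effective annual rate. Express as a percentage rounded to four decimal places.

EAR = (1 + 0.0799/52)^52 − 1 = 0.083112.
Solve (1 + r/12)^12 = 1.083112: r/12 = 1.083112^(1/12) − 1 = 0.006675, so r = 0.080105 = 8.0105%.

8.0105%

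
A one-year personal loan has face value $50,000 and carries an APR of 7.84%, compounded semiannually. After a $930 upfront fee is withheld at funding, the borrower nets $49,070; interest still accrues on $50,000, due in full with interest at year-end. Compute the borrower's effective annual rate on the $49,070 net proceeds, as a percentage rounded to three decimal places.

10.040%

Amount owed after one year: 50,000 × (1 + 0.0784/2)^2 = 50,000 × 1.079937 = $53,996.83.
Effective rate on net proceeds: 53,996.83 / 49,070 − 1 = 0.100404 = 10.040%.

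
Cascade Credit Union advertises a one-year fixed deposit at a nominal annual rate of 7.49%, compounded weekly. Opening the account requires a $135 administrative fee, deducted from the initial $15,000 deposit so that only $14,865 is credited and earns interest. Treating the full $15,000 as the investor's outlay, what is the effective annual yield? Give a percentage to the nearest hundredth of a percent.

6.80%

Value after one year: 14,865 × (1 + 0.0749/52)^52 = 14,865 × 1.077718 = $16,020.28.
Effective yield on the $15,000 outlay: 16,020.28 / 15,000 − 1 = 0.068019 = 6.80%.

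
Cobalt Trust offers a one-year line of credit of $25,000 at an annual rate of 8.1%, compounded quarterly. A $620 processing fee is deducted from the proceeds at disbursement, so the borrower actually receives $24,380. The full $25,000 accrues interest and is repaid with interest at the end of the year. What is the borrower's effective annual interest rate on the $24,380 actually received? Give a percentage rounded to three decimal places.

Amount owed after one year: 25,000 × (1 + 0.081/4)^4 = 25,000 × 1.083494 = $27,087.34.
Effective rate on net proceeds: 27,087.34 / 24,380 − 1 = 0.111048 = 11.105%.

11.105%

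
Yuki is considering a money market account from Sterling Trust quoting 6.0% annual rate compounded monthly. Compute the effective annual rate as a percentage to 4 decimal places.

EAR = (1 + 0.060/12)^12 − 1.
= 1.061678 − 1 = 6.1678%.

6.1678%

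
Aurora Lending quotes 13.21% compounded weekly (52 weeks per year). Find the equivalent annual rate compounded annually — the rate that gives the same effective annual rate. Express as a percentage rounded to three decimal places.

14.103%

EAR = (1 + 0.1321/52)^52 − 1 = 0.141031.
Compounded annually, the equivalent nominal rate is the EAR itself: 14.103%.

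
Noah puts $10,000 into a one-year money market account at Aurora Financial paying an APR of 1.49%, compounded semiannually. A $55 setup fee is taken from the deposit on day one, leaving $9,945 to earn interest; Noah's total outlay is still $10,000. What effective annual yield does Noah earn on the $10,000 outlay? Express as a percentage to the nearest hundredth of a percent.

0.94%

Value after one year: 9,945 × (1 + 0.0149/2)^2 = 9,945 × 1.014956 = $10,093.73.
Effective yield on the $10,000 outlay: 10,093.73 / 10,000 − 1 = 0.009373 = 0.94%.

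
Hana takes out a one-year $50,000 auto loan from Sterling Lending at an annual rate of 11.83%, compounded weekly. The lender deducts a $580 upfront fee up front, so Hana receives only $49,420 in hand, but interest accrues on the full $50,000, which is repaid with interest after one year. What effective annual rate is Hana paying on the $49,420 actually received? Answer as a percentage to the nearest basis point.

13.86%

Amount owed after one year: 50,000 × (1 + 0.1183/52)^52 = 50,000 × 1.125431 = $56,271.53.
Effective rate on net proceeds: 56,271.53 / 49,420 − 1 = 0.138639 = 13.86%.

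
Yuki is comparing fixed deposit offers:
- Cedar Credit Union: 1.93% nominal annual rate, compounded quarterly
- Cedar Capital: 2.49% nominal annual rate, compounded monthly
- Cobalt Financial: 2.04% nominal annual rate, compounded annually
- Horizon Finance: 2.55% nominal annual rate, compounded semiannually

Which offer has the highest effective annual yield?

Horizon Finance

Cedar Credit Union: (1 + 0.0193/4)^4 − 1 = 1.944%
Cedar Capital: (1 + 0.0249/12)^12 − 1 = 2.519%
Cobalt Financial: compounded annually, EAR = 2.040%
Horizon Finance: (1 + 0.0255/2)^2 − 1 = 2.566%
The highest effective annual rate is Horizon Finance at 2.566%.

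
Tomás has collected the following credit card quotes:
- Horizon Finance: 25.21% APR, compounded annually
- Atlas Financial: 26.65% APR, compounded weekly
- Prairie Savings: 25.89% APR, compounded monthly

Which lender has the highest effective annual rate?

Atlas Financial

Horizon Finance: compounded annually, EAR = 25.210%
Atlas Financial: (1 + 0.2665/52)^52 − 1 = 30.450%
Prairie Savings: (1 + 0.2589/12)^12 − 1 = 29.194%
The highest effective annual rate is Atlas Financial at 30.450%.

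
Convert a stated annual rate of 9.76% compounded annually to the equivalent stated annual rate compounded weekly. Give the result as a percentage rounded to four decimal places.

Compounded annually, EAR = nominal = 0.097600.
Solve (1 + r/52)^52 = 1.097600: r/52 = 1.097600^(1/52) − 1 = 0.001792, so r = 0.093209 = 9.3209%.

9.3209%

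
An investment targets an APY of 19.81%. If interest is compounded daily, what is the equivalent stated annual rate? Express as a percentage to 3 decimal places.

(1 + r/365)^365 − 1 = 0.1981, so 1 + r/365 = 1.1981^(1/365).
r/365 = 0.000495, so r = 0.180782 = 18.078%.

18.078%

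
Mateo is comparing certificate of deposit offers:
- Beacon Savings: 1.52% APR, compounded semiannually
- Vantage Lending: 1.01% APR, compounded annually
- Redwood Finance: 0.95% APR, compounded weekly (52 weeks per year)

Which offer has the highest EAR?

Beacon Savings: (1 + 0.0152/2)^2 − 1 = 1.526%
Vantage Lending: compounded annually, EAR = 1.010%
Redwood Finance: (1 + 0.0095/52)^52 − 1 = 0.954%
The highest effective annual rate is Beacon Savings at 1.526%.

Beacon Savings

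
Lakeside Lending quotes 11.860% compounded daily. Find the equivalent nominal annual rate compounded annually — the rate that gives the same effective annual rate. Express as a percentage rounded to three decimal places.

12.590%

EAR = (1 + 0.11860/365)^365 − 1 = 0.125898.
Compounded annually, the equivalent nominal rate is the EAR itself: 12.590%.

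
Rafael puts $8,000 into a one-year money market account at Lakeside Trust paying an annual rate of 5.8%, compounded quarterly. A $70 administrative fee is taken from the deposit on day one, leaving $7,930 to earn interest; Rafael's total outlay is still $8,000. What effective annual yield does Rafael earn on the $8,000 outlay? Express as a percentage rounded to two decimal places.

5.00%

Value after one year: 7,930 × (1 + 0.058/4)^4 = 7,930 × 1.059274 = $8,400.04.
Effective yield on the $8,000 outlay: 8,400.04 / 8,000 − 1 = 0.050005 = 5.00%.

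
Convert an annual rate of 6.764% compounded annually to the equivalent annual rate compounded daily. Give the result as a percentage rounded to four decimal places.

6.5456%

Compounded annually, EAR = nominal = 0.067640.
Solve (1 + r/365)^365 = 1.067640: r/365 = 1.067640^(1/365) − 1 = 0.000179, so r = 0.065456 = 6.5456%.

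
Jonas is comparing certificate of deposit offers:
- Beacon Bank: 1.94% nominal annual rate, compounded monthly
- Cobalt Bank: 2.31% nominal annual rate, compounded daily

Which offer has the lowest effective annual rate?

Beacon Bank

Beacon Bank: (1 + 0.0194/12)^12 − 1 = 1.957%
Cobalt Bank: (1 + 0.0231/365)^365 − 1 = 2.337%
The lowest effective annual rate is Beacon Bank at 1.957%.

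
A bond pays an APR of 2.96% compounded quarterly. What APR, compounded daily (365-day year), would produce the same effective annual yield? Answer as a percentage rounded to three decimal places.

2.949%

EAR = (1 + 0.0296/4)^4 − 1 = 0.029930.
Solve (1 + r/365)^365 = 1.029930: r/365 = 1.029930^(1/365) − 1 = 0.000081, so r = 0.029492 = 2.949%.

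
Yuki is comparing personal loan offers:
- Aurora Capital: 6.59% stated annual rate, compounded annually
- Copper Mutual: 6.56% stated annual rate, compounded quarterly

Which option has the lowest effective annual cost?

Aurora Capital

Aurora Capital: compounded annually, EAR = 6.590%
Copper Mutual: (1 + 0.0656/4)^4 − 1 = 6.723%
The lowest effective annual rate is Aurora Capital at 6.590%.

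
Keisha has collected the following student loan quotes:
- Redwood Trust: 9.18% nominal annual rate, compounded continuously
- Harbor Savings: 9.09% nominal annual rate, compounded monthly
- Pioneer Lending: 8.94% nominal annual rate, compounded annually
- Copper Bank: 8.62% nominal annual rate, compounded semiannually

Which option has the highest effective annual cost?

Redwood Trust

Redwood Trust: e^0.0918 − 1 = 9.615%
Harbor Savings: (1 + 0.0909/12)^12 − 1 = 9.478%
Pioneer Lending: compounded annually, EAR = 8.940%
Copper Bank: (1 + 0.0862/2)^2 − 1 = 8.806%
The highest effective annual rate is Redwood Trust at 9.615%.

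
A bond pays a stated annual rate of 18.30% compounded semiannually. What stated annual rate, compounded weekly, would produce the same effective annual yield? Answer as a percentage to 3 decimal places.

EAR = (1 + 0.1830/2)^2 − 1 = 0.191372.
Solve (1 + r/52)^52 = 1.191372: r/52 = 1.191372^(1/52) − 1 = 0.003373, so r = 0.175401 = 17.540%.

17.540%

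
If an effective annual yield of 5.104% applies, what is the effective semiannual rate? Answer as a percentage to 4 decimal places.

2.5202%

The per-half-year rate i satisfies (1 + i)^2 = 1 + 0.05104.
i = 1.05104^(1/2) − 1 = 0.0252024 = 2.5202%.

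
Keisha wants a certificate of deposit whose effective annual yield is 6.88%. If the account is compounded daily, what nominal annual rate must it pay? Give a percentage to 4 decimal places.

(1 + r/365)^365 − 1 = 0.0688, so 1 + r/365 = 1.0688^(1/365).
r/365 = 0.000182, so r = 0.066543 = 6.6543%.

6.6543%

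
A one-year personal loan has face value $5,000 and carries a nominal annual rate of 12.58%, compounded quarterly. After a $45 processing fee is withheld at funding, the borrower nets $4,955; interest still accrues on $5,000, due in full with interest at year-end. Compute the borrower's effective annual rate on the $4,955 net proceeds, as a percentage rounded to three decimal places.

14.214%

Amount owed after one year: 5,000 × (1 + 0.1258/4)^4 = 5,000 × 1.131860 = $5,659.30.
Effective rate on net proceeds: 5,659.30 / 4,955 − 1 = 0.142139 = 14.214%.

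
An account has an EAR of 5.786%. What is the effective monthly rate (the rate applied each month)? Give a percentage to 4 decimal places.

The per-month rate i satisfies (1 + i)^12 = 1 + 0.05786.
i = 1.05786^(1/12) − 1 = 0.0046983 = 0.4698%.

0.4698%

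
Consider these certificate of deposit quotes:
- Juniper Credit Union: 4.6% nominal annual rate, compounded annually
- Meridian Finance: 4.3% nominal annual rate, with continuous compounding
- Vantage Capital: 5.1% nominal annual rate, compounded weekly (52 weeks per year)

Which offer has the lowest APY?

Meridian Finance

Juniper Credit Union: compounded annually, EAR = 4.600%
Meridian Finance: e^0.043 − 1 = 4.394%
Vantage Capital: (1 + 0.051/52)^52 − 1 = 5.230%
The lowest effective annual rate is Meridian Finance at 4.394%.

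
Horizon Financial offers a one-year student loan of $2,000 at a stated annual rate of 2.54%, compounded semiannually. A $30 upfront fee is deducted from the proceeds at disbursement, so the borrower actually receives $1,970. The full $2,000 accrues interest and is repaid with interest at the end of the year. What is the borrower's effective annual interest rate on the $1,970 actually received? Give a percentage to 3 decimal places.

Amount owed after one year: 2,000 × (1 + 0.0254/2)^2 = 2,000 × 1.025561 = $2,051.12.
Effective rate on net proceeds: 2,051.12 / 1,970 − 1 = 0.041179 = 4.118%.

4.118%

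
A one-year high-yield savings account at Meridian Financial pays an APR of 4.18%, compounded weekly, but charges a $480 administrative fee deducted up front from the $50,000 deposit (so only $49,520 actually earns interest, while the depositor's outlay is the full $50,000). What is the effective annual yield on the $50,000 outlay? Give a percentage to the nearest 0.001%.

Value after one year: 49,520 × (1 + 0.0418/52)^52 = 49,520 × 1.042668 = $51,632.94.
Effective yield on the $50,000 outlay: 51,632.94 / 50,000 − 1 = 0.032659 = 3.266%.

3.266%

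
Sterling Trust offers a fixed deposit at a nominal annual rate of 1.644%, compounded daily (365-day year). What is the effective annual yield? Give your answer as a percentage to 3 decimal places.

1.658%

EAR = (1 + 0.01644/365)^365 − 1.
= 1.016576 − 1 = 1.658%.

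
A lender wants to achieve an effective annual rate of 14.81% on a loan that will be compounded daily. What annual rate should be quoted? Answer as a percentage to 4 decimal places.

13.8135%

(1 + r/365)^365 − 1 = 0.1481, so 1 + r/365 = 1.1481^(1/365).
r/365 = 0.000378, so r = 0.138135 = 13.8135%.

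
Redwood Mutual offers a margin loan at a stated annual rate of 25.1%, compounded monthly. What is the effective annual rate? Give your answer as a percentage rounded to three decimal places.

EAR = (1 + 0.251/12)^12 − 1.
= 1.281987 − 1 = 28.199%.

28.199%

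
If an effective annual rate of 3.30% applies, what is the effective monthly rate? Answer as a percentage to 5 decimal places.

The per-month rate i satisfies (1 + i)^12 = 1 + 0.0330.
i = 1.0330^(1/12) − 1 = 0.0027093 = 0.27093%.

0.27093%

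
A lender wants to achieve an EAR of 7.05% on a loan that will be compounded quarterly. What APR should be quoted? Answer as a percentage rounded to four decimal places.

(1 + r/4)^4 − 1 = 0.0705, so 1 + r/4 = 1.0705^(1/4).
r/4 = 0.017177, so r = 0.068709 = 6.8709%.

6.8709%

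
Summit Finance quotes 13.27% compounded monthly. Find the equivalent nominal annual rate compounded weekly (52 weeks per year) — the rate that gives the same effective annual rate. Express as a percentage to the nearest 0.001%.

EAR = (1 + 0.1327/12)^12 − 1 = 0.141076.
Solve (1 + r/52)^52 = 1.141076: r/52 = 1.141076^(1/52) − 1 = 0.002541, so r = 0.132139 = 13.214%.

13.214%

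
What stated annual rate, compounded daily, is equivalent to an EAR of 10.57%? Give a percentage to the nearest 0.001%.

10.049%

(1 + r/365)^365 − 1 = 0.1057, so 1 + r/365 = 1.1057^(1/365).
r/365 = 0.000275, so r = 0.100492 = 10.049%.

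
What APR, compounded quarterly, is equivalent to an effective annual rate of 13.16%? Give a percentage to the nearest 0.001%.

(1 + r/4)^4 − 1 = 0.1316, so 1 + r/4 = 1.1316^(1/4).
r/4 = 0.031391, so r = 0.125563 = 12.556%.

12.556%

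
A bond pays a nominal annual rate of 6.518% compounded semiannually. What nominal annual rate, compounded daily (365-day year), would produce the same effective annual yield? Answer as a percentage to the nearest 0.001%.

6.415%

EAR = (1 + 0.06518/2)^2 − 1 = 0.066242.
Solve (1 + r/365)^365 = 1.066242: r/365 = 1.066242^(1/365) − 1 = 0.000176, so r = 0.064146 = 6.415%.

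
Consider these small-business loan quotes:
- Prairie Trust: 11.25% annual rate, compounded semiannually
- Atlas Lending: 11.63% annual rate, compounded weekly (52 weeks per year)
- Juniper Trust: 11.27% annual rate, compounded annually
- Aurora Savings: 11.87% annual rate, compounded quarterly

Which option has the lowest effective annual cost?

Juniper Trust

Prairie Trust: (1 + 0.1125/2)^2 − 1 = 11.566%
Atlas Lending: (1 + 0.1163/52)^52 − 1 = 12.319%
Juniper Trust: compounded annually, EAR = 11.270%
Aurora Savings: (1 + 0.1187/4)^4 − 1 = 12.409%
The lowest effective annual rate is Juniper Trust at 11.270%.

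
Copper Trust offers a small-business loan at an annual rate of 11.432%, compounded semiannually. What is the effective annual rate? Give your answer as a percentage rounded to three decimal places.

11.759%

EAR = (1 + 0.11432/2)^2 − 1.
= 1.117587 − 1 = 11.759%.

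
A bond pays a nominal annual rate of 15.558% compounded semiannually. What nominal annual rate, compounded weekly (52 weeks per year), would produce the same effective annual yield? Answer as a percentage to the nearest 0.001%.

15.004%

EAR = (1 + 0.15558/2)^2 − 1 = 0.161631.
Solve (1 + r/52)^52 = 1.161631: r/52 = 1.161631^(1/52) − 1 = 0.002885, so r = 0.150041 = 15.004%.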